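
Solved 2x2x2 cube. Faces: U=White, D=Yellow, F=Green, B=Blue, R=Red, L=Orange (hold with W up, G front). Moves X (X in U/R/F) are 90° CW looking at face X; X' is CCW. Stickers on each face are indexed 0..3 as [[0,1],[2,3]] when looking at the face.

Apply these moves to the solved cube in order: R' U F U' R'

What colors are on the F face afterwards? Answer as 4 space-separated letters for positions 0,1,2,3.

After move 1 (R'): R=RRRR U=WBWB F=GWGW D=YGYG B=YBYB
After move 2 (U): U=WWBB F=RRGW R=YBRR B=OOYB L=GWOO
After move 3 (F): F=GRWR U=WWOW R=BBBR D=RYYG L=GYOG
After move 4 (U'): U=WWWO F=GYWR R=GRBR B=BBYB L=OOOG
After move 5 (R'): R=RRGB U=WYWB F=GWWO D=RYYR B=GBYB
Query: F face = GWWO

Answer: G W W O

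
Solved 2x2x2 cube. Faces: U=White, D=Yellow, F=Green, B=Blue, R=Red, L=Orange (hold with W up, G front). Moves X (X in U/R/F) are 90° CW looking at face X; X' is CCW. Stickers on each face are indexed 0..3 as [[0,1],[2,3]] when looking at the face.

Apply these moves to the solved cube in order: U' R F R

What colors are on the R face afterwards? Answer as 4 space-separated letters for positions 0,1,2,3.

After move 1 (U'): U=WWWW F=OOGG R=GGRR B=RRBB L=BBOO
After move 2 (R): R=RGRG U=WOWG F=OYGY D=YBYR B=WRWB
After move 3 (F): F=GOYY U=WOOB R=WGGG D=RRYR L=BYOB
After move 4 (R): R=GWGG U=WOOY F=GRYR D=RWYW B=BROB
Query: R face = GWGG

Answer: G W G G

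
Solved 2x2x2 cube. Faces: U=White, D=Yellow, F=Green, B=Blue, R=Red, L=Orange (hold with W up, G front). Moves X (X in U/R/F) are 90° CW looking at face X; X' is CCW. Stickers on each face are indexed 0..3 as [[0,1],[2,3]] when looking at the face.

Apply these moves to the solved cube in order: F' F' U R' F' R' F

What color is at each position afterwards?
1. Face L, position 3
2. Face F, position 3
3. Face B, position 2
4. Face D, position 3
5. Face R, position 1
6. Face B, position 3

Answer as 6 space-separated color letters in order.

After move 1 (F'): F=GGGG U=WWRR R=YRYR D=OOYY L=OWOW
After move 2 (F'): F=GGGG U=WWYY R=OROR D=WWYY L=OROR
After move 3 (U): U=YWYW F=ORGG R=BBOR B=ORBB L=GGOR
After move 4 (R'): R=BRBO U=YBYO F=OWGW D=WRYG B=YRWB
After move 5 (F'): F=WWOG U=YBBB R=RRWO D=GRYG L=GOOY
After move 6 (R'): R=RORW U=YWBY F=WBOB D=GWYG B=GRRB
After move 7 (F): F=OWBB U=YWYO R=BOYW D=RRYG L=GGOW
Query 1: L[3] = W
Query 2: F[3] = B
Query 3: B[2] = R
Query 4: D[3] = G
Query 5: R[1] = O
Query 6: B[3] = B

Answer: W B R G O B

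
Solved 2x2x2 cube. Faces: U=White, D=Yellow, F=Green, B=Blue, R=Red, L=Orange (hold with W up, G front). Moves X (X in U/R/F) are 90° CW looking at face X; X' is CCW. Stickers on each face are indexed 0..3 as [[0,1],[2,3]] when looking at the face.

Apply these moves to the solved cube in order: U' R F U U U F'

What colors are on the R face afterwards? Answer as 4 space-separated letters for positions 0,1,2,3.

Answer: R O R G

Derivation:
After move 1 (U'): U=WWWW F=OOGG R=GGRR B=RRBB L=BBOO
After move 2 (R): R=RGRG U=WOWG F=OYGY D=YBYR B=WRWB
After move 3 (F): F=GOYY U=WOOB R=WGGG D=RRYR L=BYOB
After move 4 (U): U=OWBO F=WGYY R=WRGG B=BYWB L=GOOB
After move 5 (U): U=BOOW F=WRYY R=BYGG B=GOWB L=WGOB
After move 6 (U): U=OBWO F=BYYY R=GOGG B=WGWB L=WROB
After move 7 (F'): F=YYBY U=OBGG R=RORG D=RBYR L=WOOW
Query: R face = RORG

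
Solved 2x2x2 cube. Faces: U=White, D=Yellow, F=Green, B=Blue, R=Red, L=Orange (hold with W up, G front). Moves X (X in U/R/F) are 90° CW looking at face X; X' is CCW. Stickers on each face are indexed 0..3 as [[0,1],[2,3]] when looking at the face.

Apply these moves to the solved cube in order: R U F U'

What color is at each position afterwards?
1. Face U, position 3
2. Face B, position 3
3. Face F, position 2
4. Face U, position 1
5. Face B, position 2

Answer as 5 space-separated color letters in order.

Answer: O B Y Y W

Derivation:
After move 1 (R): R=RRRR U=WGWG F=GYGY D=YBYB B=WBWB
After move 2 (U): U=WWGG F=RRGY R=WBRR B=OOWB L=GYOO
After move 3 (F): F=GRYR U=WWOY R=GBGR D=RWYB L=GYOB
After move 4 (U'): U=WYWO F=GYYR R=GRGR B=GBWB L=OOOB
Query 1: U[3] = O
Query 2: B[3] = B
Query 3: F[2] = Y
Query 4: U[1] = Y
Query 5: B[2] = W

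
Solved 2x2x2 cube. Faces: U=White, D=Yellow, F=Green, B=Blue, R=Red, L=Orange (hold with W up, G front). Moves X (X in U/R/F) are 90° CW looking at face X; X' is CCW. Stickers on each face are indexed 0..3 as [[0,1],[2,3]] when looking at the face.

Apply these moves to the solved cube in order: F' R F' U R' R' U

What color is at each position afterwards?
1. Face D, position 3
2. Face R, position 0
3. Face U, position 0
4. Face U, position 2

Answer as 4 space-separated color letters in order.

Answer: G G R B

Derivation:
After move 1 (F'): F=GGGG U=WWRR R=YRYR D=OOYY L=OWOW
After move 2 (R): R=YYRR U=WGRG F=GOGY D=OBYB B=RBWB
After move 3 (F'): F=OYGG U=WGYR R=BYOR D=WWYB L=OGOR
After move 4 (U): U=YWRG F=BYGG R=RBOR B=OGWB L=OYOR
After move 5 (R'): R=BRRO U=YWRO F=BWGG D=WYYG B=BGWB
After move 6 (R'): R=ROBR U=YWRB F=BWGO D=WWYG B=GGYB
After move 7 (U): U=RYBW F=ROGO R=GGBR B=OYYB L=BWOR
Query 1: D[3] = G
Query 2: R[0] = G
Query 3: U[0] = R
Query 4: U[2] = B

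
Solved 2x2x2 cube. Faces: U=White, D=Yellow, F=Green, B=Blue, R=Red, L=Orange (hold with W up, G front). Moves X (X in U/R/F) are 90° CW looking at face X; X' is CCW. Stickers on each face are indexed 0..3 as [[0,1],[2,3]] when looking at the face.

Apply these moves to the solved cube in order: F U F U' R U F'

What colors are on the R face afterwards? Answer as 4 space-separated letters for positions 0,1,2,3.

After move 1 (F): F=GGGG U=WWOO R=WRWR D=RRYY L=OYOY
After move 2 (U): U=OWOW F=WRGG R=BBWR B=OYBB L=GGOY
After move 3 (F): F=GWGR U=OWYG R=OBWR D=WBYY L=GROR
After move 4 (U'): U=WGOY F=GRGR R=GWWR B=OBBB L=OYOR
After move 5 (R): R=WGRW U=WROR F=GBGY D=WBYO B=YBGB
After move 6 (U): U=OWRR F=WGGY R=YBRW B=OYGB L=GBOR
After move 7 (F'): F=GYWG U=OWYR R=BBWW D=BRYO L=GROR
Query: R face = BBWW

Answer: B B W W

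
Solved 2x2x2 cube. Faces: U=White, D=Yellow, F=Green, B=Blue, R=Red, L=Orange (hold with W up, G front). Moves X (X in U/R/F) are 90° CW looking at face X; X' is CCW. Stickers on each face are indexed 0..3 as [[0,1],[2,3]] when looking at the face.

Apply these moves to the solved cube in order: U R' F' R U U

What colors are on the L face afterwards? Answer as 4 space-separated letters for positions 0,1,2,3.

Answer: Y R O W

Derivation:
After move 1 (U): U=WWWW F=RRGG R=BBRR B=OOBB L=GGOO
After move 2 (R'): R=BRBR U=WBWO F=RWGW D=YRYG B=YOYB
After move 3 (F'): F=WWRG U=WBBB R=RRYR D=GOYG L=GOOW
After move 4 (R): R=YRRR U=WWBG F=WORG D=GYYY B=BOBB
After move 5 (U): U=BWGW F=YRRG R=BORR B=GOBB L=WOOW
After move 6 (U): U=GBWW F=BORG R=GORR B=WOBB L=YROW
Query: L face = YROW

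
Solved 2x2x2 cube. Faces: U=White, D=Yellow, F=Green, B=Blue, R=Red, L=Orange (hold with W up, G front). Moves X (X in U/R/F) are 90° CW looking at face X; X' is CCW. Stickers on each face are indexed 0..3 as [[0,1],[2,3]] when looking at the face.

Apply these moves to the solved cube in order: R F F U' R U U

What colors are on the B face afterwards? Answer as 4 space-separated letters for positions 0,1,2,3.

Answer: O W Y B

Derivation:
After move 1 (R): R=RRRR U=WGWG F=GYGY D=YBYB B=WBWB
After move 2 (F): F=GGYY U=WGOO R=WRGR D=RRYB L=OYOB
After move 3 (F): F=YGYG U=WGBY R=OROR D=GWYB L=OROR
After move 4 (U'): U=GYWB F=ORYG R=YGOR B=ORWB L=WBOR
After move 5 (R): R=OYRG U=GRWG F=OWYB D=GWYO B=BRYB
After move 6 (U): U=WGGR F=OYYB R=BRRG B=WBYB L=OWOR
After move 7 (U): U=GWRG F=BRYB R=WBRG B=OWYB L=OYOR
Query: B face = OWYB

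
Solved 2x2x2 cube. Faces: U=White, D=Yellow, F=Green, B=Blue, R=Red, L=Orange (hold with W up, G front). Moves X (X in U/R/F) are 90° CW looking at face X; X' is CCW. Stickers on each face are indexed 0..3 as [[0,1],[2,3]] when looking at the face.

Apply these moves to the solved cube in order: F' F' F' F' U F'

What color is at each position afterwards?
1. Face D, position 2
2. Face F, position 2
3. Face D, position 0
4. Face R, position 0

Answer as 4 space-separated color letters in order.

Answer: Y R G Y

Derivation:
After move 1 (F'): F=GGGG U=WWRR R=YRYR D=OOYY L=OWOW
After move 2 (F'): F=GGGG U=WWYY R=OROR D=WWYY L=OROR
After move 3 (F'): F=GGGG U=WWOO R=WRWR D=RRYY L=OYOY
After move 4 (F'): F=GGGG U=WWWW R=RRRR D=YYYY L=OOOO
After move 5 (U): U=WWWW F=RRGG R=BBRR B=OOBB L=GGOO
After move 6 (F'): F=RGRG U=WWBR R=YBYR D=GOYY L=GWOW
Query 1: D[2] = Y
Query 2: F[2] = R
Query 3: D[0] = G
Query 4: R[0] = Y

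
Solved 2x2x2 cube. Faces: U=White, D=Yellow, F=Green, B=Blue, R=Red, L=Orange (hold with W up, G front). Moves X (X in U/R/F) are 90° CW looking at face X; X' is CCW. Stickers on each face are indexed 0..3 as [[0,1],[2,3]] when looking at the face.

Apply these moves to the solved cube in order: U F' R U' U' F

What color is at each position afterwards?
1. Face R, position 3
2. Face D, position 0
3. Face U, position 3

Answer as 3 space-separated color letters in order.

Answer: B R Y

Derivation:
After move 1 (U): U=WWWW F=RRGG R=BBRR B=OOBB L=GGOO
After move 2 (F'): F=RGRG U=WWBR R=YBYR D=GOYY L=GWOW
After move 3 (R): R=YYRB U=WGBG F=RORY D=GBYO B=ROWB
After move 4 (U'): U=GGWB F=GWRY R=RORB B=YYWB L=ROOW
After move 5 (U'): U=GBGW F=RORY R=GWRB B=ROWB L=YYOW
After move 6 (F): F=RRYO U=GBWY R=GWWB D=RGYO L=YGOB
Query 1: R[3] = B
Query 2: D[0] = R
Query 3: U[3] = Y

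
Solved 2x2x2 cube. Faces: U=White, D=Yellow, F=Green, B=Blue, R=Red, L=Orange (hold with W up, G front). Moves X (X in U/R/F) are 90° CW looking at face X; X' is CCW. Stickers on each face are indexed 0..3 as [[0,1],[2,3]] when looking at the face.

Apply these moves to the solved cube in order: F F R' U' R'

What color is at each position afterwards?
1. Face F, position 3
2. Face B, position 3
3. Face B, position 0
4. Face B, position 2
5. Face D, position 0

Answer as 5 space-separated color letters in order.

Answer: Y B G G W

Derivation:
After move 1 (F): F=GGGG U=WWOO R=WRWR D=RRYY L=OYOY
After move 2 (F): F=GGGG U=WWYY R=OROR D=WWYY L=OROR
After move 3 (R'): R=RROO U=WBYB F=GWGY D=WGYG B=YBWB
After move 4 (U'): U=BBWY F=ORGY R=GWOO B=RRWB L=YBOR
After move 5 (R'): R=WOGO U=BWWR F=OBGY D=WRYY B=GRGB
Query 1: F[3] = Y
Query 2: B[3] = B
Query 3: B[0] = G
Query 4: B[2] = G
Query 5: D[0] = W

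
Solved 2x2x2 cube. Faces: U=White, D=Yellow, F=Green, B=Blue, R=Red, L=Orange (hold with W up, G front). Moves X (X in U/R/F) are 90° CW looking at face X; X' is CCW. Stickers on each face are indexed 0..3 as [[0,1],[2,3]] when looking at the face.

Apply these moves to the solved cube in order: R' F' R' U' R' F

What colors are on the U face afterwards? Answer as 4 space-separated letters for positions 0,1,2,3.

Answer: Y O W B

Derivation:
After move 1 (R'): R=RRRR U=WBWB F=GWGW D=YGYG B=YBYB
After move 2 (F'): F=WWGG U=WBRR R=GRYR D=OOYG L=OBOW
After move 3 (R'): R=RRGY U=WYRY F=WBGR D=OWYG B=GBOB
After move 4 (U'): U=YYWR F=OBGR R=WBGY B=RROB L=GBOW
After move 5 (R'): R=BYWG U=YOWR F=OYGR D=OBYR B=GRWB
After move 6 (F): F=GORY U=YOWB R=WYRG D=WBYR L=GOOB
Query: U face = YOWB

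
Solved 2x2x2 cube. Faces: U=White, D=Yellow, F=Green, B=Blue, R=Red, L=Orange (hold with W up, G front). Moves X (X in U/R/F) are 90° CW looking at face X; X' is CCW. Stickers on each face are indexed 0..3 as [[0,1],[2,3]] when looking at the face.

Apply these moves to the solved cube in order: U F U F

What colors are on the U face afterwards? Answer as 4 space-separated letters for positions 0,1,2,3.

After move 1 (U): U=WWWW F=RRGG R=BBRR B=OOBB L=GGOO
After move 2 (F): F=GRGR U=WWOG R=WBWR D=RBYY L=GYOY
After move 3 (U): U=OWGW F=WBGR R=OOWR B=GYBB L=GROY
After move 4 (F): F=GWRB U=OWYR R=GOWR D=WOYY L=GROB
Query: U face = OWYR

Answer: O W Y R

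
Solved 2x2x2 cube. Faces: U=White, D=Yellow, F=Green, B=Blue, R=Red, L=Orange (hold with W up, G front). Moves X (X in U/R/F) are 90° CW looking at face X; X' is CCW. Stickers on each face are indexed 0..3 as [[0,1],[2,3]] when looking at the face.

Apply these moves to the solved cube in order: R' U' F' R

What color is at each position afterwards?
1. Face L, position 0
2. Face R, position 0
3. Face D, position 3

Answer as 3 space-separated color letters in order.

After move 1 (R'): R=RRRR U=WBWB F=GWGW D=YGYG B=YBYB
After move 2 (U'): U=BBWW F=OOGW R=GWRR B=RRYB L=YBOO
After move 3 (F'): F=OWOG U=BBGR R=GWYR D=BOYG L=YWOW
After move 4 (R): R=YGRW U=BWGG F=OOOG D=BYYR B=RRBB
Query 1: L[0] = Y
Query 2: R[0] = Y
Query 3: D[3] = R

Answer: Y Y R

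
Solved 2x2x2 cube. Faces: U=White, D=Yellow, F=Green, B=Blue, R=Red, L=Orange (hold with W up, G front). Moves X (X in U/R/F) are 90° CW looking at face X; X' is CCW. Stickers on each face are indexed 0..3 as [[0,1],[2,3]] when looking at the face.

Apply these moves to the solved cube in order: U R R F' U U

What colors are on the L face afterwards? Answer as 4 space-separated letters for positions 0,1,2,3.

After move 1 (U): U=WWWW F=RRGG R=BBRR B=OOBB L=GGOO
After move 2 (R): R=RBRB U=WRWG F=RYGY D=YBYO B=WOWB
After move 3 (R): R=RRBB U=WYWY F=RBGO D=YWYW B=GORB
After move 4 (F'): F=BORG U=WYRB R=WRYB D=GOYW L=GYOW
After move 5 (U): U=RWBY F=WRRG R=GOYB B=GYRB L=BOOW
After move 6 (U): U=BRYW F=GORG R=GYYB B=BORB L=WROW
Query: L face = WROW

Answer: W R O W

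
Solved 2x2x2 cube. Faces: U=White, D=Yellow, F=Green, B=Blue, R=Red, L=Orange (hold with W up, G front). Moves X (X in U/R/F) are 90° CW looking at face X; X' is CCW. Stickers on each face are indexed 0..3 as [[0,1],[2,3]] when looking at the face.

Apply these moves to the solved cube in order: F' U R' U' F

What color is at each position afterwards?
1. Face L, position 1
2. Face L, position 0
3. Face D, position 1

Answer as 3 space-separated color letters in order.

After move 1 (F'): F=GGGG U=WWRR R=YRYR D=OOYY L=OWOW
After move 2 (U): U=RWRW F=YRGG R=BBYR B=OWBB L=GGOW
After move 3 (R'): R=BRBY U=RBRO F=YWGW D=ORYG B=YWOB
After move 4 (U'): U=BORR F=GGGW R=YWBY B=BROB L=YWOW
After move 5 (F): F=GGWG U=BOWW R=RWRY D=BYYG L=YOOR
Query 1: L[1] = O
Query 2: L[0] = Y
Query 3: D[1] = Y

Answer: O Y Y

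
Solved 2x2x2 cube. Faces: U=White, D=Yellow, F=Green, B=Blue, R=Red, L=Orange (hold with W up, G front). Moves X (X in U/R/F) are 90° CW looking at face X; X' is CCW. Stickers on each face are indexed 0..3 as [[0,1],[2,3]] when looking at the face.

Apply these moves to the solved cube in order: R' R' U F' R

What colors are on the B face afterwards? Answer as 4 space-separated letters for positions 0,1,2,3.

Answer: R O W B

Derivation:
After move 1 (R'): R=RRRR U=WBWB F=GWGW D=YGYG B=YBYB
After move 2 (R'): R=RRRR U=WYWY F=GBGB D=YWYW B=GBGB
After move 3 (U): U=WWYY F=RRGB R=GBRR B=OOGB L=GBOO
After move 4 (F'): F=RBRG U=WWGR R=WBYR D=BOYW L=GYOY
After move 5 (R): R=YWRB U=WBGG F=RORW D=BGYO B=ROWB
Query: B face = ROWB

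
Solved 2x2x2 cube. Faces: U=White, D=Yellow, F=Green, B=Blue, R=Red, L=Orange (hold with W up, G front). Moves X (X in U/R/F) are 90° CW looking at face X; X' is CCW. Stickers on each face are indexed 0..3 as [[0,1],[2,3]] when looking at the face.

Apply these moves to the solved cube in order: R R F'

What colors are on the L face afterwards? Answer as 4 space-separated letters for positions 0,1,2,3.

Answer: O Y O W

Derivation:
After move 1 (R): R=RRRR U=WGWG F=GYGY D=YBYB B=WBWB
After move 2 (R): R=RRRR U=WYWY F=GBGB D=YWYW B=GBGB
After move 3 (F'): F=BBGG U=WYRR R=WRYR D=OOYW L=OYOW
Query: L face = OYOW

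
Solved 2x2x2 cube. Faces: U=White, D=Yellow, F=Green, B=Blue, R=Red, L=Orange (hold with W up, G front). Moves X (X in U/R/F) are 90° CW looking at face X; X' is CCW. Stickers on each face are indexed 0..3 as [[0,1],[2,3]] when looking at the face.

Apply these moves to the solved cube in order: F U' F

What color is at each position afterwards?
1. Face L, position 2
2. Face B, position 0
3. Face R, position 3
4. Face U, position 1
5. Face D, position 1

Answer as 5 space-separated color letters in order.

Answer: O W R O G

Derivation:
After move 1 (F): F=GGGG U=WWOO R=WRWR D=RRYY L=OYOY
After move 2 (U'): U=WOWO F=OYGG R=GGWR B=WRBB L=BBOY
After move 3 (F): F=GOGY U=WOYB R=WGOR D=WGYY L=BROR
Query 1: L[2] = O
Query 2: B[0] = W
Query 3: R[3] = R
Query 4: U[1] = O
Query 5: D[1] = G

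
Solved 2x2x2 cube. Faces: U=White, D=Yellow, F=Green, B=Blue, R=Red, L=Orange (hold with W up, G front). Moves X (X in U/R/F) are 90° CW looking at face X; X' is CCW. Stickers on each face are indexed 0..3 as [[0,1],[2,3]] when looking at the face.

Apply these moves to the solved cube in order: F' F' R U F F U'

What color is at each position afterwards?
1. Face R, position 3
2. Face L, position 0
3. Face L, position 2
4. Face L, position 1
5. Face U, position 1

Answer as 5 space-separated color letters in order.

After move 1 (F'): F=GGGG U=WWRR R=YRYR D=OOYY L=OWOW
After move 2 (F'): F=GGGG U=WWYY R=OROR D=WWYY L=OROR
After move 3 (R): R=OORR U=WGYG F=GWGY D=WBYB B=YBWB
After move 4 (U): U=YWGG F=OOGY R=YBRR B=ORWB L=GWOR
After move 5 (F): F=GOYO U=YWRW R=GBGR D=RYYB L=GWOB
After move 6 (F): F=YGOO U=YWBW R=RBWR D=GGYB L=GROY
After move 7 (U'): U=WWYB F=GROO R=YGWR B=RBWB L=OROY
Query 1: R[3] = R
Query 2: L[0] = O
Query 3: L[2] = O
Query 4: L[1] = R
Query 5: U[1] = W

Answer: R O O R W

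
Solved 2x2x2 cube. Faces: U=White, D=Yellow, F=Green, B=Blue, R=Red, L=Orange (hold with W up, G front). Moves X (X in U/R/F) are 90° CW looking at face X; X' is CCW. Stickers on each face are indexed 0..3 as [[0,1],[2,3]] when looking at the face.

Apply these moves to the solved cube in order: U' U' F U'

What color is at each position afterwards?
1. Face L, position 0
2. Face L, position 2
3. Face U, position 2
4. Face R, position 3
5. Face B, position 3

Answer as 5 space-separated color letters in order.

After move 1 (U'): U=WWWW F=OOGG R=GGRR B=RRBB L=BBOO
After move 2 (U'): U=WWWW F=BBGG R=OORR B=GGBB L=RROO
After move 3 (F): F=GBGB U=WWOR R=WOWR D=ROYY L=RYOY
After move 4 (U'): U=WRWO F=RYGB R=GBWR B=WOBB L=GGOY
Query 1: L[0] = G
Query 2: L[2] = O
Query 3: U[2] = W
Query 4: R[3] = R
Query 5: B[3] = B

Answer: G O W R B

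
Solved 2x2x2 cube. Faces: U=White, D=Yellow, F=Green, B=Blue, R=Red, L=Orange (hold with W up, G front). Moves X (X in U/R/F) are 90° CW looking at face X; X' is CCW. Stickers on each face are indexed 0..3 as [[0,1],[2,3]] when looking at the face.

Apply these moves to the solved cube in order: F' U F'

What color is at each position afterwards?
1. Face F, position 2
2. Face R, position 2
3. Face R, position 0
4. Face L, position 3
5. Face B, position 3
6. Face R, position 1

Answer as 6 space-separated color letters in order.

After move 1 (F'): F=GGGG U=WWRR R=YRYR D=OOYY L=OWOW
After move 2 (U): U=RWRW F=YRGG R=BBYR B=OWBB L=GGOW
After move 3 (F'): F=RGYG U=RWBY R=OBOR D=GWYY L=GWOR
Query 1: F[2] = Y
Query 2: R[2] = O
Query 3: R[0] = O
Query 4: L[3] = R
Query 5: B[3] = B
Query 6: R[1] = B

Answer: Y O O R B B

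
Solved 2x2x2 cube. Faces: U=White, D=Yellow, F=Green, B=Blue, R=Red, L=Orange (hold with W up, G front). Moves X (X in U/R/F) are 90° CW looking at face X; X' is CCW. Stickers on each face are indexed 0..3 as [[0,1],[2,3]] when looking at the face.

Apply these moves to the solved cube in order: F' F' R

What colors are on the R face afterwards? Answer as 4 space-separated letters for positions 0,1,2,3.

Answer: O O R R

Derivation:
After move 1 (F'): F=GGGG U=WWRR R=YRYR D=OOYY L=OWOW
After move 2 (F'): F=GGGG U=WWYY R=OROR D=WWYY L=OROR
After move 3 (R): R=OORR U=WGYG F=GWGY D=WBYB B=YBWB
Query: R face = OORR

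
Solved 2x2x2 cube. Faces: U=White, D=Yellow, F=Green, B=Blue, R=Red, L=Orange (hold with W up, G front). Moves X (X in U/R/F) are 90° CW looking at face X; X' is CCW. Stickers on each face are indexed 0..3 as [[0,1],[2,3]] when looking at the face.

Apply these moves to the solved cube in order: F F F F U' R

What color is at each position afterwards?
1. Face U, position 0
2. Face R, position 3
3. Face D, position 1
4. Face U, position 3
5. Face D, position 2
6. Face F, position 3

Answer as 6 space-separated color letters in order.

After move 1 (F): F=GGGG U=WWOO R=WRWR D=RRYY L=OYOY
After move 2 (F): F=GGGG U=WWYY R=OROR D=WWYY L=OROR
After move 3 (F): F=GGGG U=WWRR R=YRYR D=OOYY L=OWOW
After move 4 (F): F=GGGG U=WWWW R=RRRR D=YYYY L=OOOO
After move 5 (U'): U=WWWW F=OOGG R=GGRR B=RRBB L=BBOO
After move 6 (R): R=RGRG U=WOWG F=OYGY D=YBYR B=WRWB
Query 1: U[0] = W
Query 2: R[3] = G
Query 3: D[1] = B
Query 4: U[3] = G
Query 5: D[2] = Y
Query 6: F[3] = Y

Answer: W G B G Y Y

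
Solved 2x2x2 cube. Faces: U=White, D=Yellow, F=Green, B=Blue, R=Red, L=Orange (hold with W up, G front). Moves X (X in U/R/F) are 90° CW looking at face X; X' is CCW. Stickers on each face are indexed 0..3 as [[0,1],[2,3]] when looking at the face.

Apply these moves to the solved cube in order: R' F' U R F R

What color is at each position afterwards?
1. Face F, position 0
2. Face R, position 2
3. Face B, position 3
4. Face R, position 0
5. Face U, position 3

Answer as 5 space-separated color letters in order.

After move 1 (R'): R=RRRR U=WBWB F=GWGW D=YGYG B=YBYB
After move 2 (F'): F=WWGG U=WBRR R=GRYR D=OOYG L=OBOW
After move 3 (U): U=RWRB F=GRGG R=YBYR B=OBYB L=WWOW
After move 4 (R): R=YYRB U=RRRG F=GOGG D=OYYO B=BBWB
After move 5 (F): F=GGGO U=RRWW R=RYGB D=RYYO L=WOOY
After move 6 (R): R=GRBY U=RGWO F=GYGO D=RWYB B=WBRB
Query 1: F[0] = G
Query 2: R[2] = B
Query 3: B[3] = B
Query 4: R[0] = G
Query 5: U[3] = O

Answer: G B B G O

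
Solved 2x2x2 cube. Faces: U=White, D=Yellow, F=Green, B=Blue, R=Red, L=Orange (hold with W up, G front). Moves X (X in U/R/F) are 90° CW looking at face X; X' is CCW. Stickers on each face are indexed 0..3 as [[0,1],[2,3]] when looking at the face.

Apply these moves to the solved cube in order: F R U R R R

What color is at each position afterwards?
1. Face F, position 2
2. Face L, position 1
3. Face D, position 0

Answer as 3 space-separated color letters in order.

After move 1 (F): F=GGGG U=WWOO R=WRWR D=RRYY L=OYOY
After move 2 (R): R=WWRR U=WGOG F=GRGY D=RBYB B=OBWB
After move 3 (U): U=OWGG F=WWGY R=OBRR B=OYWB L=GROY
After move 4 (R): R=RORB U=OWGY F=WBGB D=RWYO B=GYWB
After move 5 (R): R=RRBO U=OBGB F=WWGO D=RWYG B=YYWB
After move 6 (R): R=BROR U=OWGO F=WWGG D=RWYY B=BYBB
Query 1: F[2] = G
Query 2: L[1] = R
Query 3: D[0] = R

Answer: G R R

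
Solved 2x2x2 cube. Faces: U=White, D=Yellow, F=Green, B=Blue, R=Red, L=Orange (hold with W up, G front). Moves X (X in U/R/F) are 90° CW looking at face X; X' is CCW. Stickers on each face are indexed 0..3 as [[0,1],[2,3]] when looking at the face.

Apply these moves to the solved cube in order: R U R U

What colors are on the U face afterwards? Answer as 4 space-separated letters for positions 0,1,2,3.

After move 1 (R): R=RRRR U=WGWG F=GYGY D=YBYB B=WBWB
After move 2 (U): U=WWGG F=RRGY R=WBRR B=OOWB L=GYOO
After move 3 (R): R=RWRB U=WRGY F=RBGB D=YWYO B=GOWB
After move 4 (U): U=GWYR F=RWGB R=GORB B=GYWB L=RBOO
Query: U face = GWYR

Answer: G W Y R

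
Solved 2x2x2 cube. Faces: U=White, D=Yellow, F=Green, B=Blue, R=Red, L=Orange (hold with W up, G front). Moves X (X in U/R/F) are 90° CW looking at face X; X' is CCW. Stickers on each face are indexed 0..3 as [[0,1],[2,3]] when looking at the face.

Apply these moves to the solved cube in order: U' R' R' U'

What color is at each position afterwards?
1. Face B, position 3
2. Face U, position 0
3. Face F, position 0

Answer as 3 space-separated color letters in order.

After move 1 (U'): U=WWWW F=OOGG R=GGRR B=RRBB L=BBOO
After move 2 (R'): R=GRGR U=WBWR F=OWGW D=YOYG B=YRYB
After move 3 (R'): R=RRGG U=WYWY F=OBGR D=YWYW B=GROB
After move 4 (U'): U=YYWW F=BBGR R=OBGG B=RROB L=GROO
Query 1: B[3] = B
Query 2: U[0] = Y
Query 3: F[0] = B

Answer: B Y B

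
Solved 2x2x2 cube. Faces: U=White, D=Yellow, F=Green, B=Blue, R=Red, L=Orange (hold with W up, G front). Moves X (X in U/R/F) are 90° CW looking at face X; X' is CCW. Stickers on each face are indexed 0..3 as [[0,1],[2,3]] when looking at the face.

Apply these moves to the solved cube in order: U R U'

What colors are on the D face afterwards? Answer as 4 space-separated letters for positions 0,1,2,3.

Answer: Y B Y O

Derivation:
After move 1 (U): U=WWWW F=RRGG R=BBRR B=OOBB L=GGOO
After move 2 (R): R=RBRB U=WRWG F=RYGY D=YBYO B=WOWB
After move 3 (U'): U=RGWW F=GGGY R=RYRB B=RBWB L=WOOO
Query: D face = YBYO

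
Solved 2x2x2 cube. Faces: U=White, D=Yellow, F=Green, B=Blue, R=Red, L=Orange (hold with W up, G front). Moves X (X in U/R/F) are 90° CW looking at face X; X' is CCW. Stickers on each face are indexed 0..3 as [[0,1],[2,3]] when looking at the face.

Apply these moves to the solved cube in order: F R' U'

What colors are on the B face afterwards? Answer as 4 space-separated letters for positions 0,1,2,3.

Answer: R R R B

Derivation:
After move 1 (F): F=GGGG U=WWOO R=WRWR D=RRYY L=OYOY
After move 2 (R'): R=RRWW U=WBOB F=GWGO D=RGYG B=YBRB
After move 3 (U'): U=BBWO F=OYGO R=GWWW B=RRRB L=YBOY
Query: B face = RRRB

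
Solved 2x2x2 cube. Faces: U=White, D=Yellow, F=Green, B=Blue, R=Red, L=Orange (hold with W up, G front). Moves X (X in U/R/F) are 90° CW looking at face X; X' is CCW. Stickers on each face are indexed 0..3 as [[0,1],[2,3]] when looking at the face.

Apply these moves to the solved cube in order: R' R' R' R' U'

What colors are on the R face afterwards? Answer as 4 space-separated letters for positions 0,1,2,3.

Answer: G G R R

Derivation:
After move 1 (R'): R=RRRR U=WBWB F=GWGW D=YGYG B=YBYB
After move 2 (R'): R=RRRR U=WYWY F=GBGB D=YWYW B=GBGB
After move 3 (R'): R=RRRR U=WGWG F=GYGY D=YBYB B=WBWB
After move 4 (R'): R=RRRR U=WWWW F=GGGG D=YYYY B=BBBB
After move 5 (U'): U=WWWW F=OOGG R=GGRR B=RRBB L=BBOO
Query: R face = GGRR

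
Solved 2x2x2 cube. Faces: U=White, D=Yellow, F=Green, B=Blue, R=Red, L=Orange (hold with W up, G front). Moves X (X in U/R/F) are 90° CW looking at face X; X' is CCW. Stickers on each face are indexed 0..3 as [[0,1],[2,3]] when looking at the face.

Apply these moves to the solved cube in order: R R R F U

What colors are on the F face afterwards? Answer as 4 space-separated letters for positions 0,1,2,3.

Answer: W R W W

Derivation:
After move 1 (R): R=RRRR U=WGWG F=GYGY D=YBYB B=WBWB
After move 2 (R): R=RRRR U=WYWY F=GBGB D=YWYW B=GBGB
After move 3 (R): R=RRRR U=WBWB F=GWGW D=YGYG B=YBYB
After move 4 (F): F=GGWW U=WBOO R=WRBR D=RRYG L=OYOG
After move 5 (U): U=OWOB F=WRWW R=YBBR B=OYYB L=GGOG
Query: F face = WRWW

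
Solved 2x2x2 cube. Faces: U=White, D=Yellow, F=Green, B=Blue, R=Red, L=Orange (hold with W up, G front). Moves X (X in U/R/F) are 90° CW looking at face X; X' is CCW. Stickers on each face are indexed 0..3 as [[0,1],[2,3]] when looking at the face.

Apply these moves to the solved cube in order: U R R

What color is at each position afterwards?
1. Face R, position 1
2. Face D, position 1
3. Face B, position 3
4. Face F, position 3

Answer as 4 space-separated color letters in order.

After move 1 (U): U=WWWW F=RRGG R=BBRR B=OOBB L=GGOO
After move 2 (R): R=RBRB U=WRWG F=RYGY D=YBYO B=WOWB
After move 3 (R): R=RRBB U=WYWY F=RBGO D=YWYW B=GORB
Query 1: R[1] = R
Query 2: D[1] = W
Query 3: B[3] = B
Query 4: F[3] = O

Answer: R W B O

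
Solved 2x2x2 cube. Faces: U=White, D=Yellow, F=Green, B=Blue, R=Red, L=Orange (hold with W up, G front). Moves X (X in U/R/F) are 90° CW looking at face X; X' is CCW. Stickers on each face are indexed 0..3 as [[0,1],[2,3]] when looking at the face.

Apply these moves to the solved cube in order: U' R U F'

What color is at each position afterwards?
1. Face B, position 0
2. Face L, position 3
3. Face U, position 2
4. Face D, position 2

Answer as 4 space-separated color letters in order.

After move 1 (U'): U=WWWW F=OOGG R=GGRR B=RRBB L=BBOO
After move 2 (R): R=RGRG U=WOWG F=OYGY D=YBYR B=WRWB
After move 3 (U): U=WWGO F=RGGY R=WRRG B=BBWB L=OYOO
After move 4 (F'): F=GYRG U=WWWR R=BRYG D=YOYR L=OOOG
Query 1: B[0] = B
Query 2: L[3] = G
Query 3: U[2] = W
Query 4: D[2] = Y

Answer: B G W Y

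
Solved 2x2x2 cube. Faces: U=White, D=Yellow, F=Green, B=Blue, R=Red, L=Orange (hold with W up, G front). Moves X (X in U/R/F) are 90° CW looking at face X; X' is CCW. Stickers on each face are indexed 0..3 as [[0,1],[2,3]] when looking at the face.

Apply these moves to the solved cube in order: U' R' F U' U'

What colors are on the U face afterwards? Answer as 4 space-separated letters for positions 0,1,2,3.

After move 1 (U'): U=WWWW F=OOGG R=GGRR B=RRBB L=BBOO
After move 2 (R'): R=GRGR U=WBWR F=OWGW D=YOYG B=YRYB
After move 3 (F): F=GOWW U=WBOB R=WRRR D=GGYG L=BYOO
After move 4 (U'): U=BBWO F=BYWW R=GORR B=WRYB L=YROO
After move 5 (U'): U=BOBW F=YRWW R=BYRR B=GOYB L=WROO
Query: U face = BOBW

Answer: B O B W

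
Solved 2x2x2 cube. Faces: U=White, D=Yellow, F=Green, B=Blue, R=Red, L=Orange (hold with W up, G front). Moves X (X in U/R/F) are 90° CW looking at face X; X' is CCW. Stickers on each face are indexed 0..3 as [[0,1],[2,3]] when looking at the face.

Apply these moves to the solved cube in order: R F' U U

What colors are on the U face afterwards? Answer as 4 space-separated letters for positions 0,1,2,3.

Answer: R R G W

Derivation:
After move 1 (R): R=RRRR U=WGWG F=GYGY D=YBYB B=WBWB
After move 2 (F'): F=YYGG U=WGRR R=BRYR D=OOYB L=OGOW
After move 3 (U): U=RWRG F=BRGG R=WBYR B=OGWB L=YYOW
After move 4 (U): U=RRGW F=WBGG R=OGYR B=YYWB L=BROW
Query: U face = RRGW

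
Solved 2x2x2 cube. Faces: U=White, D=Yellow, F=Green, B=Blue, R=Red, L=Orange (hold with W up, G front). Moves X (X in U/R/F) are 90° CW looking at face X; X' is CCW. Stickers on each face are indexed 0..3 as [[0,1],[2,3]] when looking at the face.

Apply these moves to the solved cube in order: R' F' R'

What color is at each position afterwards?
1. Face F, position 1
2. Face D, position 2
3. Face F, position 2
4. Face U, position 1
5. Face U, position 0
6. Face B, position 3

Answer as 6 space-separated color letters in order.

Answer: B Y G Y W B

Derivation:
After move 1 (R'): R=RRRR U=WBWB F=GWGW D=YGYG B=YBYB
After move 2 (F'): F=WWGG U=WBRR R=GRYR D=OOYG L=OBOW
After move 3 (R'): R=RRGY U=WYRY F=WBGR D=OWYG B=GBOB
Query 1: F[1] = B
Query 2: D[2] = Y
Query 3: F[2] = G
Query 4: U[1] = Y
Query 5: U[0] = W
Query 6: B[3] = B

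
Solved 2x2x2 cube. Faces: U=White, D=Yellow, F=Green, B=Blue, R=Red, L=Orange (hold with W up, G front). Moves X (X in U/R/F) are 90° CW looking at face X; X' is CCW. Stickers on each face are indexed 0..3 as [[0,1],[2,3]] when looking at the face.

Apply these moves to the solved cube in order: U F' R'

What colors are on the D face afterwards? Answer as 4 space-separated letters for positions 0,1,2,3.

Answer: G G Y G

Derivation:
After move 1 (U): U=WWWW F=RRGG R=BBRR B=OOBB L=GGOO
After move 2 (F'): F=RGRG U=WWBR R=YBYR D=GOYY L=GWOW
After move 3 (R'): R=BRYY U=WBBO F=RWRR D=GGYG B=YOOB
Query: D face = GGYG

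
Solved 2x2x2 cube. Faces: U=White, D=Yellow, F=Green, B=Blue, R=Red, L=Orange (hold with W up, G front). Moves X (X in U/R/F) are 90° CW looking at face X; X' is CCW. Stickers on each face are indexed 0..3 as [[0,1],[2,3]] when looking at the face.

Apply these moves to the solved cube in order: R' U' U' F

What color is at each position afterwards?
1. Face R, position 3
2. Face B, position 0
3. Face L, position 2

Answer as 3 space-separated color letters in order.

Answer: R G O

Derivation:
After move 1 (R'): R=RRRR U=WBWB F=GWGW D=YGYG B=YBYB
After move 2 (U'): U=BBWW F=OOGW R=GWRR B=RRYB L=YBOO
After move 3 (U'): U=BWBW F=YBGW R=OORR B=GWYB L=RROO
After move 4 (F): F=GYWB U=BWOR R=BOWR D=ROYG L=RYOG
Query 1: R[3] = R
Query 2: B[0] = G
Query 3: L[2] = O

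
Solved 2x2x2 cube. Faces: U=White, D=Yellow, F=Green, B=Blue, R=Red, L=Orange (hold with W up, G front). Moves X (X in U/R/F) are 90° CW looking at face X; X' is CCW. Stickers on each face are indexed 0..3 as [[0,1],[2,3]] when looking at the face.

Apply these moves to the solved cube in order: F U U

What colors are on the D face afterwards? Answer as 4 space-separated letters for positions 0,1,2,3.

Answer: R R Y Y

Derivation:
After move 1 (F): F=GGGG U=WWOO R=WRWR D=RRYY L=OYOY
After move 2 (U): U=OWOW F=WRGG R=BBWR B=OYBB L=GGOY
After move 3 (U): U=OOWW F=BBGG R=OYWR B=GGBB L=WROY
Query: D face = RRYY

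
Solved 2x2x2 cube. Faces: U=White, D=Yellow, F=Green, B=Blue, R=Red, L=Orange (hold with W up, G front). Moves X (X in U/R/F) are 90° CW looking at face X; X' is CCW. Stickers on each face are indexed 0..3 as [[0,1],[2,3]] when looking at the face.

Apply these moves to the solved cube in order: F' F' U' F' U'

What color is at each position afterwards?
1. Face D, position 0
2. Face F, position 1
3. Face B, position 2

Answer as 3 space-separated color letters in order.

Answer: B Y B

Derivation:
After move 1 (F'): F=GGGG U=WWRR R=YRYR D=OOYY L=OWOW
After move 2 (F'): F=GGGG U=WWYY R=OROR D=WWYY L=OROR
After move 3 (U'): U=WYWY F=ORGG R=GGOR B=ORBB L=BBOR
After move 4 (F'): F=RGOG U=WYGO R=WGWR D=BRYY L=BYOW
After move 5 (U'): U=YOWG F=BYOG R=RGWR B=WGBB L=OROW
Query 1: D[0] = B
Query 2: F[1] = Y
Query 3: B[2] = B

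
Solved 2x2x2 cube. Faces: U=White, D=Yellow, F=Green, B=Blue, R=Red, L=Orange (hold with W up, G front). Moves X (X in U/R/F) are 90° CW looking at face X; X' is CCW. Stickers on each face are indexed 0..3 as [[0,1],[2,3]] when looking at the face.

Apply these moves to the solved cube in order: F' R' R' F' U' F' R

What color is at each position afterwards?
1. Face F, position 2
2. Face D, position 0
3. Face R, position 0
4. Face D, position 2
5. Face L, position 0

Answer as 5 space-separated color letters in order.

Answer: O B W Y G

Derivation:
After move 1 (F'): F=GGGG U=WWRR R=YRYR D=OOYY L=OWOW
After move 2 (R'): R=RRYY U=WBRB F=GWGR D=OGYG B=YBOB
After move 3 (R'): R=RYRY U=WORY F=GBGB D=OWYR B=GBGB
After move 4 (F'): F=BBGG U=WORR R=WYOY D=WWYR L=OYOR
After move 5 (U'): U=ORWR F=OYGG R=BBOY B=WYGB L=GBOR
After move 6 (F'): F=YGOG U=ORBO R=WBWY D=BRYR L=GROW
After move 7 (R): R=WWYB U=OGBG F=YROR D=BGYW B=OYRB
Query 1: F[2] = O
Query 2: D[0] = B
Query 3: R[0] = W
Query 4: D[2] = Y
Query 5: L[0] = G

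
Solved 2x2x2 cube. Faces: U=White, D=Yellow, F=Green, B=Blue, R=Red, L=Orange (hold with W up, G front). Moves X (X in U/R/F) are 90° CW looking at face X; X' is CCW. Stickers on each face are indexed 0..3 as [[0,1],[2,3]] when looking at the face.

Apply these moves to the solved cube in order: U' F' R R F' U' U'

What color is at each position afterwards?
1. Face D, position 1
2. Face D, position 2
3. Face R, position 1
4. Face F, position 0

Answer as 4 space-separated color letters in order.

Answer: W Y Y G

Derivation:
After move 1 (U'): U=WWWW F=OOGG R=GGRR B=RRBB L=BBOO
After move 2 (F'): F=OGOG U=WWGR R=YGYR D=BOYY L=BWOW
After move 3 (R): R=YYRG U=WGGG F=OOOY D=BBYR B=RRWB
After move 4 (R): R=RYGY U=WOGY F=OBOR D=BWYR B=GRGB
After move 5 (F'): F=BROO U=WORG R=WYBY D=WWYR L=BYOG
After move 6 (U'): U=OGWR F=BYOO R=BRBY B=WYGB L=GROG
After move 7 (U'): U=GROW F=GROO R=BYBY B=BRGB L=WYOG
Query 1: D[1] = W
Query 2: D[2] = Y
Query 3: R[1] = Y
Query 4: F[0] = G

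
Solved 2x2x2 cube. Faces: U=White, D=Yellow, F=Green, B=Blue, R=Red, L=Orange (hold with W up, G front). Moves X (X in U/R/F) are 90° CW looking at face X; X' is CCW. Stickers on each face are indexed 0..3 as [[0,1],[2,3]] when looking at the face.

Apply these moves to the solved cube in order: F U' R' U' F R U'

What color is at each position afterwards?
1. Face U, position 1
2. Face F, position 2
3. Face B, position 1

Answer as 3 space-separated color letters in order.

Answer: B O W

Derivation:
After move 1 (F): F=GGGG U=WWOO R=WRWR D=RRYY L=OYOY
After move 2 (U'): U=WOWO F=OYGG R=GGWR B=WRBB L=BBOY
After move 3 (R'): R=GRGW U=WBWW F=OOGO D=RYYG B=YRRB
After move 4 (U'): U=BWWW F=BBGO R=OOGW B=GRRB L=YROY
After move 5 (F): F=GBOB U=BWYR R=WOWW D=GOYG L=YROY
After move 6 (R): R=WWWO U=BBYB F=GOOG D=GRYG B=RRWB
After move 7 (U'): U=BBBY F=YROG R=GOWO B=WWWB L=RROY
Query 1: U[1] = B
Query 2: F[2] = O
Query 3: B[1] = W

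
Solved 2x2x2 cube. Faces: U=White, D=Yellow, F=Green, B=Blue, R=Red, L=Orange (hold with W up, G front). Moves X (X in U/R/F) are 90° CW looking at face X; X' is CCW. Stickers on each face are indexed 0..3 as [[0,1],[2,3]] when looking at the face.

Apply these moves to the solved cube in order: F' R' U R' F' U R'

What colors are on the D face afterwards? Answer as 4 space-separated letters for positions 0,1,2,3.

After move 1 (F'): F=GGGG U=WWRR R=YRYR D=OOYY L=OWOW
After move 2 (R'): R=RRYY U=WBRB F=GWGR D=OGYG B=YBOB
After move 3 (U): U=RWBB F=RRGR R=YBYY B=OWOB L=GWOW
After move 4 (R'): R=BYYY U=ROBO F=RWGB D=ORYR B=GWGB
After move 5 (F'): F=WBRG U=ROBY R=RYOY D=WWYR L=GOOB
After move 6 (U): U=BRYO F=RYRG R=GWOY B=GOGB L=WBOB
After move 7 (R'): R=WYGO U=BGYG F=RRRO D=WYYG B=ROWB
Query: D face = WYYG

Answer: W Y Y G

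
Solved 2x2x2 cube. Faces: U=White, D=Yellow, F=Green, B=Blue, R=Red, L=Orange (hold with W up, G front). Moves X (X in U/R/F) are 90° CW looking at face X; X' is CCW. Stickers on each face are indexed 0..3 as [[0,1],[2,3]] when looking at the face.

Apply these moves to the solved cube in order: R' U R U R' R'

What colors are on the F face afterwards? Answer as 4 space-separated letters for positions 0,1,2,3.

After move 1 (R'): R=RRRR U=WBWB F=GWGW D=YGYG B=YBYB
After move 2 (U): U=WWBB F=RRGW R=YBRR B=OOYB L=GWOO
After move 3 (R): R=RYRB U=WRBW F=RGGG D=YYYO B=BOWB
After move 4 (U): U=BWWR F=RYGG R=BORB B=GWWB L=RGOO
After move 5 (R'): R=OBBR U=BWWG F=RWGR D=YYYG B=OWYB
After move 6 (R'): R=BROB U=BYWO F=RWGG D=YWYR B=GWYB
Query: F face = RWGG

Answer: R W G G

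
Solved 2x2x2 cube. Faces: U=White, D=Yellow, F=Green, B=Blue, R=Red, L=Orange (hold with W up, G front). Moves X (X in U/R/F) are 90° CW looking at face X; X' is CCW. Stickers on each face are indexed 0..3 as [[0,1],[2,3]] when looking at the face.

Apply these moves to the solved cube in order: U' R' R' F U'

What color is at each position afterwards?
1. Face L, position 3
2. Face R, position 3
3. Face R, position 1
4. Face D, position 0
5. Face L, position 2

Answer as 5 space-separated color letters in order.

Answer: W G O G O

Derivation:
After move 1 (U'): U=WWWW F=OOGG R=GGRR B=RRBB L=BBOO
After move 2 (R'): R=GRGR U=WBWR F=OWGW D=YOYG B=YRYB
After move 3 (R'): R=RRGG U=WYWY F=OBGR D=YWYW B=GROB
After move 4 (F): F=GORB U=WYOB R=WRYG D=GRYW L=BYOW
After move 5 (U'): U=YBWO F=BYRB R=GOYG B=WROB L=GROW
Query 1: L[3] = W
Query 2: R[3] = G
Query 3: R[1] = O
Query 4: D[0] = G
Query 5: L[2] = O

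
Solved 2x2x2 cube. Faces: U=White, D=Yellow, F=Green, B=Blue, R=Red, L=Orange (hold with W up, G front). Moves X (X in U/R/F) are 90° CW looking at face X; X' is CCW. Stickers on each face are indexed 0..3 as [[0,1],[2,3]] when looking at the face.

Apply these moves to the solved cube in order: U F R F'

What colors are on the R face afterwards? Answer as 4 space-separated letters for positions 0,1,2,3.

Answer: B W R B

Derivation:
After move 1 (U): U=WWWW F=RRGG R=BBRR B=OOBB L=GGOO
After move 2 (F): F=GRGR U=WWOG R=WBWR D=RBYY L=GYOY
After move 3 (R): R=WWRB U=WROR F=GBGY D=RBYO B=GOWB
After move 4 (F'): F=BYGG U=WRWR R=BWRB D=YYYO L=GROO
Query: R face = BWRB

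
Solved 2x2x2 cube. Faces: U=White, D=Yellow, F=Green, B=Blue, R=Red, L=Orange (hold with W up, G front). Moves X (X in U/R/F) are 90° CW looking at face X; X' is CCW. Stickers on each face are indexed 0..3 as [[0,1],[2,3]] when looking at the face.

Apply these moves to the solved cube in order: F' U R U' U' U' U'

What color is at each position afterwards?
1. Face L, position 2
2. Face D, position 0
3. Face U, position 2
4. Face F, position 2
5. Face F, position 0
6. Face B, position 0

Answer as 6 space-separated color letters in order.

Answer: O O R G Y W

Derivation:
After move 1 (F'): F=GGGG U=WWRR R=YRYR D=OOYY L=OWOW
After move 2 (U): U=RWRW F=YRGG R=BBYR B=OWBB L=GGOW
After move 3 (R): R=YBRB U=RRRG F=YOGY D=OBYO B=WWWB
After move 4 (U'): U=RGRR F=GGGY R=YORB B=YBWB L=WWOW
After move 5 (U'): U=GRRR F=WWGY R=GGRB B=YOWB L=YBOW
After move 6 (U'): U=RRGR F=YBGY R=WWRB B=GGWB L=YOOW
After move 7 (U'): U=RRRG F=YOGY R=YBRB B=WWWB L=GGOW
Query 1: L[2] = O
Query 2: D[0] = O
Query 3: U[2] = R
Query 4: F[2] = G
Query 5: F[0] = Y
Query 6: B[0] = W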